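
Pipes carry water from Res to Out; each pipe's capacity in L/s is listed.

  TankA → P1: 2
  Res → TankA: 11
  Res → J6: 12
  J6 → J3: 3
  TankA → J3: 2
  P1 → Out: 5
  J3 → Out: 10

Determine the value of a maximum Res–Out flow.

Augment Res→J6→J3→Out: bottleneck 3, flow now 3.
Augment Res→TankA→J3→Out: bottleneck 2, flow now 5.
Augment Res→TankA→P1→Out: bottleneck 2, flow now 7.
No augmenting path remains; maximum flow = 7.
In the residual graph, reachable from Res: {Res, J6, TankA}.
Min-cut edges: J6→J3 (3), TankA→J3 (2), TankA→P1 (2); capacity 3 + 2 + 2 = 7.
This cut is saturated, so no flow can exceed 7.

7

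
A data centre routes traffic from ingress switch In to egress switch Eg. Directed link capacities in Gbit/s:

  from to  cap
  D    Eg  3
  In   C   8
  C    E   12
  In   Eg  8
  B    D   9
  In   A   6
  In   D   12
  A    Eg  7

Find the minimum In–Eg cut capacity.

17

Augment In→Eg: bottleneck 8, flow now 8.
Augment In→A→Eg: bottleneck 6, flow now 14.
Augment In→D→Eg: bottleneck 3, flow now 17.
No augmenting path remains; maximum flow = 17.
By max-flow min-cut, the minimum cut capacity equals the max flow.
In the residual graph, reachable from In: {In, C, D, E}.
Min-cut edges: In→A (6), In→Eg (8), D→Eg (3); capacity 6 + 8 + 3 = 17.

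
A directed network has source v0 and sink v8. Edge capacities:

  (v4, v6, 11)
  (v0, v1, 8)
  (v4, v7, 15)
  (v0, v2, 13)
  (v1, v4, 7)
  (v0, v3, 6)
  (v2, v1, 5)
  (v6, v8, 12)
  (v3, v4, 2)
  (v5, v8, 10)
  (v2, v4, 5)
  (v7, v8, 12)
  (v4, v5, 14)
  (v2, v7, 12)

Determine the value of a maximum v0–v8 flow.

22

Augment v0→v2→v7→v8: bottleneck 12, flow now 12.
Augment v0→v1→v4→v5→v8: bottleneck 7, flow now 19.
Augment v0→v2→v4→v5→v8: bottleneck 1, flow now 20.
Augment v0→v3→v4→v5→v8: bottleneck 2, flow now 22.
No augmenting path remains; maximum flow = 22.
In the residual graph, reachable from v0: {v0, v1, v3}.
Min-cut edges: v0→v2 (13), v1→v4 (7), v3→v4 (2); capacity 13 + 7 + 2 = 22.
This cut is saturated, so no flow can exceed 22.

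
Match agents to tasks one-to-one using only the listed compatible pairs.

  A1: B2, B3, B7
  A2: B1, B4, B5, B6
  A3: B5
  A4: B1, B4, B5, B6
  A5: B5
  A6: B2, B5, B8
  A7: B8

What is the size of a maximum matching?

Unit-capacity flow: source→left, listed edges, right→sink; max matching = max flow.
Augmenting path A1→B2 (+1); matched 1.
Augmenting path A2→B1 (+1); matched 2.
Augmenting path A3→B5 (+1); matched 3.
Augmenting path A4→B4 (+1); matched 4.
Augmenting path A6→B8 (+1); matched 5.
Augmenting path A7→B8→A6→B2→A1→B3 (+1); matched 6.
No augmenting path remains; maximum matching = 6.
König certificate: {A1, A2, A4, A6, A7, B5} is a vertex cover of size 6 (every listed pair touches it), so no matching can be larger.

6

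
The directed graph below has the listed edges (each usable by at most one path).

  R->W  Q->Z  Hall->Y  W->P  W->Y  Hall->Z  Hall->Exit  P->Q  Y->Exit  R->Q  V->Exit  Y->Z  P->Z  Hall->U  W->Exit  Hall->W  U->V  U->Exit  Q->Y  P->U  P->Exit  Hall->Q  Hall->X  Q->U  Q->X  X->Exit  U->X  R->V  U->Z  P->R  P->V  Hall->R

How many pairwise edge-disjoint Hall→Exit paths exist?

Assign every edge capacity 1; by Menger, the answer equals the max flow.
Augment Hall→Exit (+1); total 1.
Augment Hall→U→Exit (+1); total 2.
Augment Hall→W→Exit (+1); total 3.
Augment Hall→X→Exit (+1); total 4.
Augment Hall→Y→Exit (+1); total 5.
Augment Hall→R→V→Exit (+1); total 6.
Augment Hall→Q→U→V→R→W→P→Exit (+1); total 7. (traverses R→V backwards in the residual graph, cancelling flow on it)
After the cancellation the 7 edge-disjoint paths are: Hall→Q→U→V→Exit; Hall→R→W→P→Exit; Hall→U→Exit; Hall→W→Exit; Hall→X→Exit; Hall→Y→Exit; Hall→Exit.
No residual Hall→Exit path; max flow = 7.
Certifying cut of size 7: {Hall→Exit, Hall→Q, Hall→R, Hall→U, Hall→W, Hall→X, Hall→Y}.

7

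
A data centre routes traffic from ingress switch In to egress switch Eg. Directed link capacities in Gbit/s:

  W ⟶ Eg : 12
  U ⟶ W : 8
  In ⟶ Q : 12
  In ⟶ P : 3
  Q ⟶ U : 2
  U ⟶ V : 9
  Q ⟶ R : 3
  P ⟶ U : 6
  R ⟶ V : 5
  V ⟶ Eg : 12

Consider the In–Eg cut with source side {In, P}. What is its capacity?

18

Edges leaving {In, P}: In→Q (12), P→U (6).
Cut capacity = 12 + 6 = 18.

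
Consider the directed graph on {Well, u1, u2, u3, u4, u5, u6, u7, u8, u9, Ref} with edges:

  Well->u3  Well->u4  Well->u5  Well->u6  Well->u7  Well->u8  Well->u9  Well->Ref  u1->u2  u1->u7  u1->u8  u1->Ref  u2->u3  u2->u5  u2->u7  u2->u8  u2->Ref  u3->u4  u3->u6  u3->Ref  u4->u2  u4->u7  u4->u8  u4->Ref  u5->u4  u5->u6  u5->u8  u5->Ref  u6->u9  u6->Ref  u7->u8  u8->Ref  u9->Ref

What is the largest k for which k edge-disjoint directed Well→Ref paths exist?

7

Assign every edge capacity 1; by Menger, the answer equals the max flow.
Path Well→Ref (+1); total 1.
Path Well→u3→Ref (+1); total 2.
Path Well→u4→Ref (+1); total 3.
Path Well→u5→Ref (+1); total 4.
Path Well→u6→Ref (+1); total 5.
Path Well→u8→Ref (+1); total 6.
Path Well→u9→Ref (+1); total 7.
No residual Well→Ref path; max flow = 7.
Certifying cut of size 7: {Well→Ref, Well→u3, Well→u4, Well→u5, Well→u6, Well→u9, u8→Ref}.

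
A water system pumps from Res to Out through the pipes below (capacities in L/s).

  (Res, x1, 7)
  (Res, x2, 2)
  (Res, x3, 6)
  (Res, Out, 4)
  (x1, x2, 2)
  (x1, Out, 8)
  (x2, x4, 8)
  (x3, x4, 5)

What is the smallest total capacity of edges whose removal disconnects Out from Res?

Augment Res→Out: bottleneck 4, flow now 4.
Augment Res→x1→Out: bottleneck 7, flow now 11.
No augmenting path remains; maximum flow = 11.
By max-flow min-cut, the minimum cut capacity equals the max flow.
In the residual graph, reachable from Res: {Res, x2, x3, x4}.
Min-cut edges: Res→x1 (7), Res→Out (4); capacity 7 + 4 = 11.

11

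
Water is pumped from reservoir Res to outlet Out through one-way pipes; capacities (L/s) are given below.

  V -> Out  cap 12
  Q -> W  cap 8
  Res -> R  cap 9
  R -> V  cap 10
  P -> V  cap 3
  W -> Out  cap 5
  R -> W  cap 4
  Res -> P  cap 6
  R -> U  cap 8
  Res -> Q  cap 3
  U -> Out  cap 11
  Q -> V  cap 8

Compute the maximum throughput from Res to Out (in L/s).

Augment Res→P→V→Out: bottleneck 3, flow now 3.
Augment Res→Q→V→Out: bottleneck 3, flow now 6.
Augment Res→R→U→Out: bottleneck 8, flow now 14.
Augment Res→R→V→Out: bottleneck 1, flow now 15.
No augmenting path remains; maximum flow = 15.
In the residual graph, reachable from Res: {Res, P}.
Min-cut edges: Res→Q (3), Res→R (9), P→V (3); capacity 3 + 9 + 3 = 15.
This cut is saturated, so no flow can exceed 15.

15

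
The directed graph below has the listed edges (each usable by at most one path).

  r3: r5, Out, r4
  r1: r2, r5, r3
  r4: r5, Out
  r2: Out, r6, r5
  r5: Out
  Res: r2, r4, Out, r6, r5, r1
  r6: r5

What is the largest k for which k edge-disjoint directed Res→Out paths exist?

Assign every edge capacity 1; by Menger, the answer equals the max flow.
Path Res→Out (+1); total 1.
Path Res→r2→Out (+1); total 2.
Path Res→r4→Out (+1); total 3.
Path Res→r5→Out (+1); total 4.
Path Res→r1→r3→Out (+1); total 5.
No residual Res→Out path; max flow = 5.
Certifying cut of size 5: {Res→Out, Res→r1, Res→r2, Res→r4, r5→Out}.

5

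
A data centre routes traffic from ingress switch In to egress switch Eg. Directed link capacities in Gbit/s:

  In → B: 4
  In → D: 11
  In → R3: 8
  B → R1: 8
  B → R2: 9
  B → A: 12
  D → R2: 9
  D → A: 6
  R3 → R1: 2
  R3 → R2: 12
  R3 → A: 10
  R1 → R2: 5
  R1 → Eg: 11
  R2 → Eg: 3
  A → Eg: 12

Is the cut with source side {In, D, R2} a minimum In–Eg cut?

Yes — it is a minimum cut (capacity 21).

Given cut capacity: 4 + 8 + 6 + 3 = 21.
Augment In→B→R1→Eg: bottleneck 4, flow now 4.
Augment In→D→R2→Eg: bottleneck 3, flow now 7.
Augment In→D→A→Eg: bottleneck 6, flow now 13.
Augment In→R3→R1→Eg: bottleneck 2, flow now 15.
Augment In→R3→A→Eg: bottleneck 6, flow now 21.
No augmenting path remains; maximum flow = 21.
Cut capacity 21 equals the max flow, so it is a minimum cut.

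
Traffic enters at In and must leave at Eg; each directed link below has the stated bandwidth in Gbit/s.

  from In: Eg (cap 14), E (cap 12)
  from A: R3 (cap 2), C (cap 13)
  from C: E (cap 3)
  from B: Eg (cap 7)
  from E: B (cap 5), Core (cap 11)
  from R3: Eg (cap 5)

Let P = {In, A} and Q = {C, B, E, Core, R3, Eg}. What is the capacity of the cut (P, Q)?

Edges leaving {In, A}: In→E (12), In→Eg (14), A→C (13), A→R3 (2).
Cut capacity = 12 + 14 + 13 + 2 = 41.

41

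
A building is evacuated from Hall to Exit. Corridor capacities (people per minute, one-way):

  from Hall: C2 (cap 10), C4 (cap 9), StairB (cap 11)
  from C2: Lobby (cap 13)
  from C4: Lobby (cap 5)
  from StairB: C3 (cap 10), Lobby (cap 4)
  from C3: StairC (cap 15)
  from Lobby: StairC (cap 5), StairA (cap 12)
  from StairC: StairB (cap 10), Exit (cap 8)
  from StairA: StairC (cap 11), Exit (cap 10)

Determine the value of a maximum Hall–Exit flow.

Augment Hall→C2→Lobby→StairC→Exit: bottleneck 5, flow now 5.
Augment Hall→C2→Lobby→StairA→Exit: bottleneck 5, flow now 10.
Augment Hall→C4→Lobby→StairA→Exit: bottleneck 5, flow now 15.
Augment Hall→StairB→C3→StairC→Exit: bottleneck 3, flow now 18.
No augmenting path remains; maximum flow = 18.
In the residual graph, reachable from Hall: {Hall, C2, C4, StairB, C3, Lobby, StairC, StairA}.
Min-cut edges: StairC→Exit (8), StairA→Exit (10); capacity 8 + 10 = 18.
This cut is saturated, so no flow can exceed 18.

18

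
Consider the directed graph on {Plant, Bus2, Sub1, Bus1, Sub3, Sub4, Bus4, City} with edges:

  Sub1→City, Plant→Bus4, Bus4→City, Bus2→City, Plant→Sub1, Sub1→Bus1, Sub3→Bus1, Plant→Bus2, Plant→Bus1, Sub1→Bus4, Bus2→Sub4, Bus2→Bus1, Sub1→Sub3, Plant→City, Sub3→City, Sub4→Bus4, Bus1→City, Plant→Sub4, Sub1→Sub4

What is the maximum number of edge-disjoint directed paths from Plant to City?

5

Assign every edge capacity 1; by Menger, the answer equals the max flow.
Path Plant→City (+1); total 1.
Path Plant→Bus2→City (+1); total 2.
Path Plant→Sub1→City (+1); total 3.
Path Plant→Bus1→City (+1); total 4.
Path Plant→Bus4→City (+1); total 5.
No residual Plant→City path; max flow = 5.
Certifying cut of size 5: {Bus4→City, Plant→Bus1, Plant→Bus2, Plant→City, Plant→Sub1}.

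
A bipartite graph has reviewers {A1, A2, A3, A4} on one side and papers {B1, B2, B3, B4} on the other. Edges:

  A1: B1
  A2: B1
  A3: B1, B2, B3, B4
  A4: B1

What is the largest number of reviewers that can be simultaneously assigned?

Unit-capacity flow: source→left, listed edges, right→sink; max matching = max flow.
Augmenting path A1→B1 (+1); matched 1.
Augmenting path A3→B2 (+1); matched 2.
No augmenting path remains; maximum matching = 2.
König certificate: {A3, B1} is a vertex cover of size 2 (every listed pair touches it), so no matching can be larger.

2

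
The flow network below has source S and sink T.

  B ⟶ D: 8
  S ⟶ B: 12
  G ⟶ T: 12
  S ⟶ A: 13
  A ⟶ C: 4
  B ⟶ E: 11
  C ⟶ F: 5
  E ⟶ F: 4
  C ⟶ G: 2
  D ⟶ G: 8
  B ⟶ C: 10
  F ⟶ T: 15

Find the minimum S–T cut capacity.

16

Augment S→A→C→F→T: bottleneck 4, flow now 4.
Augment S→B→C→F→T: bottleneck 1, flow now 5.
Augment S→B→C→G→T: bottleneck 2, flow now 7.
Augment S→B→D→G→T: bottleneck 8, flow now 15.
Augment S→B→E→F→T: bottleneck 1, flow now 16.
No augmenting path remains; maximum flow = 16.
By max-flow min-cut, the minimum cut capacity equals the max flow.
In the residual graph, reachable from S: {S, A}.
Min-cut edges: S→B (12), A→C (4); capacity 12 + 4 = 16.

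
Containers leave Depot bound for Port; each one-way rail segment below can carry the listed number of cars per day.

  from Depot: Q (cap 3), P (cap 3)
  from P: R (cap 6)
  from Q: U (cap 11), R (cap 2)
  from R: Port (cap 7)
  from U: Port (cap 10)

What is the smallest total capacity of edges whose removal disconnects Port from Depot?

Augment Depot→P→R→Port: bottleneck 3, flow now 3.
Augment Depot→Q→R→Port: bottleneck 2, flow now 5.
Augment Depot→Q→U→Port: bottleneck 1, flow now 6.
No augmenting path remains; maximum flow = 6.
By max-flow min-cut, the minimum cut capacity equals the max flow.
In the residual graph, reachable from Depot: {Depot}.
Min-cut edges: Depot→P (3), Depot→Q (3); capacity 3 + 3 = 6.

6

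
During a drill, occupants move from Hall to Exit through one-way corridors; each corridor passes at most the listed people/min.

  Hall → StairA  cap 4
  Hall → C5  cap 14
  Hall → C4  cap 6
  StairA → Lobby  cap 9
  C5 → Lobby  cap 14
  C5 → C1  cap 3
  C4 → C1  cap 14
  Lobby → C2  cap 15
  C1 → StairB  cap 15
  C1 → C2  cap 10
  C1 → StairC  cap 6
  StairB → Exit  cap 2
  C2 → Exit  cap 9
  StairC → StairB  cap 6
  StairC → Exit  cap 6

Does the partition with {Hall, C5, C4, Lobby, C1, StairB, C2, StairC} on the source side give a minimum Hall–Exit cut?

No — its capacity is 21, but the minimum cut has capacity 17.

Given cut capacity: 4 + 2 + 9 + 6 = 21.
Augment Hall→StairA→Lobby→C2→Exit: bottleneck 4, flow now 4.
Augment Hall→C5→Lobby→C2→Exit: bottleneck 5, flow now 9.
Augment Hall→C5→C1→StairB→Exit: bottleneck 2, flow now 11.
Augment Hall→C5→C1→StairC→Exit: bottleneck 1, flow now 12.
Augment Hall→C4→C1→StairC→Exit: bottleneck 5, flow now 17.
No augmenting path remains; maximum flow = 17.
In the residual graph, reachable from Hall: {Hall, StairA, C5, C4, Lobby, C1, StairB, C2}.
Min-cut edges: C1→StairC (6), StairB→Exit (2), C2→Exit (9); capacity 6 + 2 + 9 = 17.
Cut capacity 21 exceeds the max flow 17, so it is not minimum.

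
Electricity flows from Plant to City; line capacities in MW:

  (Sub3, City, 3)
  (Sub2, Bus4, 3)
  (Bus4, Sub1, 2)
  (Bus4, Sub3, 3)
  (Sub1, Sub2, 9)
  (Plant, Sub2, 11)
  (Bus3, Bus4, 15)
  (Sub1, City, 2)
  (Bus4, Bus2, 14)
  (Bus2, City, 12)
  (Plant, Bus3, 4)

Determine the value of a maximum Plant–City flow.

7

Augment Plant→Bus3→Bus4→Sub3→City: bottleneck 3, flow now 3.
Augment Plant→Bus3→Bus4→Sub1→City: bottleneck 1, flow now 4.
Augment Plant→Sub2→Bus4→Sub1→City: bottleneck 1, flow now 5.
Augment Plant→Sub2→Bus4→Bus2→City: bottleneck 2, flow now 7.
No augmenting path remains; maximum flow = 7.
In the residual graph, reachable from Plant: {Plant, Sub2}.
Min-cut edges: Plant→Bus3 (4), Sub2→Bus4 (3); capacity 4 + 3 = 7.
This cut is saturated, so no flow can exceed 7.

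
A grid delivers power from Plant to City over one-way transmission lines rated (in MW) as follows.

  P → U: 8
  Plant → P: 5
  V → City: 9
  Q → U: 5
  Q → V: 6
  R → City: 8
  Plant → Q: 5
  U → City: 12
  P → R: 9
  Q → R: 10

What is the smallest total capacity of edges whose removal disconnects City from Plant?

10

Augment Plant→P→R→City: bottleneck 5, flow now 5.
Augment Plant→Q→R→City: bottleneck 3, flow now 8.
Augment Plant→Q→U→City: bottleneck 2, flow now 10.
No augmenting path remains; maximum flow = 10.
By max-flow min-cut, the minimum cut capacity equals the max flow.
In the residual graph, reachable from Plant: {Plant}.
Min-cut edges: Plant→P (5), Plant→Q (5); capacity 5 + 5 = 10.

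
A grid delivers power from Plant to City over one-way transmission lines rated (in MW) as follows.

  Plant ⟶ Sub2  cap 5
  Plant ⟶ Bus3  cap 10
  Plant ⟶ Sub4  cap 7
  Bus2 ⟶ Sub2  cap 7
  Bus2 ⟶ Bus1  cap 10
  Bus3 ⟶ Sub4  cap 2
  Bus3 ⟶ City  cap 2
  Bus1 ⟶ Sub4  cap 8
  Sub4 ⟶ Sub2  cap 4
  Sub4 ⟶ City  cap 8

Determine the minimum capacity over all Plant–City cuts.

10

Augment Plant→Bus3→City: bottleneck 2, flow now 2.
Augment Plant→Sub4→City: bottleneck 7, flow now 9.
Augment Plant→Bus3→Sub4→City: bottleneck 1, flow now 10.
No augmenting path remains; maximum flow = 10.
By max-flow min-cut, the minimum cut capacity equals the max flow.
In the residual graph, reachable from Plant: {Plant, Sub2, Bus3, Sub4}.
Min-cut edges: Bus3→City (2), Sub4→City (8); capacity 2 + 8 = 10.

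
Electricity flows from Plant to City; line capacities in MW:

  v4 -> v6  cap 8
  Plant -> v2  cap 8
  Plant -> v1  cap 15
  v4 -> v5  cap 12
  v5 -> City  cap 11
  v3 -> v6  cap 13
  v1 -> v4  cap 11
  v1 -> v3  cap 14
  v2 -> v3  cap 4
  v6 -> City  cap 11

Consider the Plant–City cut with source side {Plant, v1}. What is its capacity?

Edges leaving {Plant, v1}: Plant→v2 (8), v1→v3 (14), v1→v4 (11).
Cut capacity = 8 + 14 + 11 = 33.

33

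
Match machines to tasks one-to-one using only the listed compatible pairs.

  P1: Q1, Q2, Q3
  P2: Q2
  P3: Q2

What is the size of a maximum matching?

Unit-capacity flow: source→left, listed edges, right→sink; max matching = max flow.
Augmenting path P1→Q1 (+1); matched 1.
Augmenting path P2→Q2 (+1); matched 2.
No augmenting path remains; maximum matching = 2.
König certificate: {P1, Q2} is a vertex cover of size 2 (every listed pair touches it), so no matching can be larger.

2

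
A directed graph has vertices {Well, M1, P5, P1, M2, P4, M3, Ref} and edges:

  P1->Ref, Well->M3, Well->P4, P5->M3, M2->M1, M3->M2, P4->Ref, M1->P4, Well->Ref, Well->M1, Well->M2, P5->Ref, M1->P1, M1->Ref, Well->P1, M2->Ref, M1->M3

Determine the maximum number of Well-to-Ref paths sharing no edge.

5

Assign every edge capacity 1; by Menger, the answer equals the max flow.
Path Well→Ref (+1); total 1.
Path Well→M1→Ref (+1); total 2.
Path Well→P1→Ref (+1); total 3.
Path Well→M2→Ref (+1); total 4.
Path Well→P4→Ref (+1); total 5.
No residual Well→Ref path; max flow = 5.
Certifying cut of size 5: {M1→Ref, M2→Ref, P1→Ref, P4→Ref, Well→Ref}.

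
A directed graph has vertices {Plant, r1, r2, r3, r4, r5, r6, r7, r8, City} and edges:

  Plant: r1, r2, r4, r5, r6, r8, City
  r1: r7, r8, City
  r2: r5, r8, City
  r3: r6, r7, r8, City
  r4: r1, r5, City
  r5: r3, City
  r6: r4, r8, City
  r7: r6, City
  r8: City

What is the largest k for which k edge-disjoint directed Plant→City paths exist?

Assign every edge capacity 1; by Menger, the answer equals the max flow.
Path Plant→City (+1); total 1.
Path Plant→r1→City (+1); total 2.
Path Plant→r2→City (+1); total 3.
Path Plant→r4→City (+1); total 4.
Path Plant→r5→City (+1); total 5.
Path Plant→r6→City (+1); total 6.
Path Plant→r8→City (+1); total 7.
No residual Plant→City path; max flow = 7.
Certifying cut of size 7: {Plant→City, Plant→r1, Plant→r2, Plant→r4, Plant→r5, Plant→r6, Plant→r8}.

7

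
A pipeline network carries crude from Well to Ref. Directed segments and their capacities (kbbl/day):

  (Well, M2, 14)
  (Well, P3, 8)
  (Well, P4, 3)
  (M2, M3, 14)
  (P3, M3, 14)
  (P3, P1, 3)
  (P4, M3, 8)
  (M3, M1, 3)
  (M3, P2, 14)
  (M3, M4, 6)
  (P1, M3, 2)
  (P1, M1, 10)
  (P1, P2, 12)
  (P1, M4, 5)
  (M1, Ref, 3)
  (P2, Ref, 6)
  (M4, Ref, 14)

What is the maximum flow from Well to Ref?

18

Augment Well→M2→M3→M1→Ref: bottleneck 3, flow now 3.
Augment Well→M2→M3→P2→Ref: bottleneck 6, flow now 9.
Augment Well→M2→M3→M4→Ref: bottleneck 5, flow now 14.
Augment Well→P3→M3→M4→Ref: bottleneck 1, flow now 15.
Augment Well→P3→P1→M4→Ref: bottleneck 3, flow now 18.
No augmenting path remains; maximum flow = 18.
In the residual graph, reachable from Well: {Well, M2, P3, P4, M3, P2}.
Min-cut edges: P3→P1 (3), M3→M1 (3), M3→M4 (6), P2→Ref (6); capacity 3 + 3 + 6 + 6 = 18.
This cut is saturated, so no flow can exceed 18.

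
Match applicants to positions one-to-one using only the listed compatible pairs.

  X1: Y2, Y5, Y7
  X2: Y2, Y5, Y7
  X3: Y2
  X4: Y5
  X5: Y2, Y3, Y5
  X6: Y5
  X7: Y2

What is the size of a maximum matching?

Unit-capacity flow: source→left, listed edges, right→sink; max matching = max flow.
Augmenting path X1→Y2 (+1); matched 1.
Augmenting path X2→Y5 (+1); matched 2.
Augmenting path X5→Y3 (+1); matched 3.
Augmenting path X3→Y2→X1→Y7 (+1); matched 4.
No augmenting path remains; maximum matching = 4.
König certificate: {X5, Y2, Y5, Y7} is a vertex cover of size 4 (every listed pair touches it), so no matching can be larger.

4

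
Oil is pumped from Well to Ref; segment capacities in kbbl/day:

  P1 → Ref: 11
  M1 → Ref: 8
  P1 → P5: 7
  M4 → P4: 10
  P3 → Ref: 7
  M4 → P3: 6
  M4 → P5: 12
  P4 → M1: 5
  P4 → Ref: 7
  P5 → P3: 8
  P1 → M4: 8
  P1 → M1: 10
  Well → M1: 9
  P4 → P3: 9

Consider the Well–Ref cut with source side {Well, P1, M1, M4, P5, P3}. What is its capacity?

36

Edges leaving {Well, P1, M1, M4, P5, P3}: P1→Ref (11), M1→Ref (8), M4→P4 (10), P3→Ref (7).
Cut capacity = 11 + 8 + 10 + 7 = 36.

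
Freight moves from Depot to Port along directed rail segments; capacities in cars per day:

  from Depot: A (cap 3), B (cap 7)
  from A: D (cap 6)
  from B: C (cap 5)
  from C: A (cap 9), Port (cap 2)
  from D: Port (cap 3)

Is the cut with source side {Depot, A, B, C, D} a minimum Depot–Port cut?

Given cut capacity: 2 + 3 = 5.
Augment Depot→A→D→Port: bottleneck 3, flow now 3.
Augment Depot→B→C→Port: bottleneck 2, flow now 5.
No augmenting path remains; maximum flow = 5.
Cut capacity 5 equals the max flow, so it is a minimum cut.

Yes — it is a minimum cut (capacity 5).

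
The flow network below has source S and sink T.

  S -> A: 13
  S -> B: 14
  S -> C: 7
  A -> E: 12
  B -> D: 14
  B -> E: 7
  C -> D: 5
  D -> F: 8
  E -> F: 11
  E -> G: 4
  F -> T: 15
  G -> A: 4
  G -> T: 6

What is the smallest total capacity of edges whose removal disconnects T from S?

19

Augment S→A→E→F→T: bottleneck 11, flow now 11.
Augment S→A→E→G→T: bottleneck 1, flow now 12.
Augment S→B→D→F→T: bottleneck 4, flow now 16.
Augment S→B→E→G→T: bottleneck 3, flow now 19.
No augmenting path remains; maximum flow = 19.
By max-flow min-cut, the minimum cut capacity equals the max flow.
In the residual graph, reachable from S: {S, A, B, C, D, E, F}.
Min-cut edges: E→G (4), F→T (15); capacity 4 + 15 = 19.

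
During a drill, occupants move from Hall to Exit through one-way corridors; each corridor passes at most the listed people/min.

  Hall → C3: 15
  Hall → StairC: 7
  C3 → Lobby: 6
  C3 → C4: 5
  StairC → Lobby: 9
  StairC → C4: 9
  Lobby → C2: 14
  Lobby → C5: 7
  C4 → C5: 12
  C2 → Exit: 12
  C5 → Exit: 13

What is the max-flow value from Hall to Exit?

Augment Hall→C3→Lobby→C2→Exit: bottleneck 6, flow now 6.
Augment Hall→C3→C4→C5→Exit: bottleneck 5, flow now 11.
Augment Hall→StairC→Lobby→C2→Exit: bottleneck 6, flow now 17.
Augment Hall→StairC→Lobby→C5→Exit: bottleneck 1, flow now 18.
No augmenting path remains; maximum flow = 18.
In the residual graph, reachable from Hall: {Hall, C3}.
Min-cut edges: Hall→StairC (7), C3→Lobby (6), C3→C4 (5); capacity 7 + 6 + 5 = 18.
This cut is saturated, so no flow can exceed 18.

18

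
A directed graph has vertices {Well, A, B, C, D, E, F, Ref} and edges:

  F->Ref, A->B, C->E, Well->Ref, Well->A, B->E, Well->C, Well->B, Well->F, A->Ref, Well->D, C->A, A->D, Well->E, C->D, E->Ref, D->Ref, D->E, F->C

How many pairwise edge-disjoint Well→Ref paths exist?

5

Assign every edge capacity 1; by Menger, the answer equals the max flow.
Path Well→Ref (+1); total 1.
Path Well→A→Ref (+1); total 2.
Path Well→D→Ref (+1); total 3.
Path Well→E→Ref (+1); total 4.
Path Well→F→Ref (+1); total 5.
No residual Well→Ref path; max flow = 5.
Certifying cut of size 5: {A→Ref, D→Ref, E→Ref, Well→F, Well→Ref}.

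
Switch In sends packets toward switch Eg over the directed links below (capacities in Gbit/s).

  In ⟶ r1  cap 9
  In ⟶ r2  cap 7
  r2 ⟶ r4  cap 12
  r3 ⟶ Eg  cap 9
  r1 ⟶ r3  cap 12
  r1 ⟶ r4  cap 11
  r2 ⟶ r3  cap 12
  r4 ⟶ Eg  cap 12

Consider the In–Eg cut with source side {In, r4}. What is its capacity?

28

Edges leaving {In, r4}: In→r1 (9), In→r2 (7), r4→Eg (12).
Cut capacity = 9 + 7 + 12 = 28.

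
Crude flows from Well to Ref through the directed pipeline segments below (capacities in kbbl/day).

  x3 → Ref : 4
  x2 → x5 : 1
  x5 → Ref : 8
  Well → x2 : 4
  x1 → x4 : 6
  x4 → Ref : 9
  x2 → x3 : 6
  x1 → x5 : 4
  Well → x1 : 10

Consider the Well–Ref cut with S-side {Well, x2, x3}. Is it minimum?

No — its capacity is 15, but the minimum cut has capacity 14.

Given cut capacity: 10 + 1 + 4 = 15.
Augment Well→x1→x4→Ref: bottleneck 6, flow now 6.
Augment Well→x1→x5→Ref: bottleneck 4, flow now 10.
Augment Well→x2→x3→Ref: bottleneck 4, flow now 14.
No augmenting path remains; maximum flow = 14.
In the residual graph, reachable from Well: {Well}.
Min-cut edges: Well→x1 (10), Well→x2 (4); capacity 10 + 4 = 14.
Cut capacity 15 exceeds the max flow 14, so it is not minimum.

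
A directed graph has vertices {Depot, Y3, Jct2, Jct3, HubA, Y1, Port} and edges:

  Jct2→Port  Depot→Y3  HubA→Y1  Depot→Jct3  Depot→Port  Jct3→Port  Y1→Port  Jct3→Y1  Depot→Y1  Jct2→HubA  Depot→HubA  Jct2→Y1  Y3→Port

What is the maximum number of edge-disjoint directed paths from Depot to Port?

Assign every edge capacity 1; by Menger, the answer equals the max flow.
Path Depot→Port (+1); total 1.
Path Depot→Y3→Port (+1); total 2.
Path Depot→Jct3→Port (+1); total 3.
Path Depot→Y1→Port (+1); total 4.
No residual Depot→Port path; max flow = 4.
Certifying cut of size 4: {Depot→Jct3, Depot→Port, Depot→Y3, Y1→Port}.

4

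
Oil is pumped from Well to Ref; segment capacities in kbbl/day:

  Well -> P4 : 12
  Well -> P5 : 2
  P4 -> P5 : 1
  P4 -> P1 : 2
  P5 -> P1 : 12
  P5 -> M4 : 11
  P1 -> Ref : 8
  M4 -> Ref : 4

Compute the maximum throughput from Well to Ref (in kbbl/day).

5

Augment Well→P4→P1→Ref: bottleneck 2, flow now 2.
Augment Well→P5→P1→Ref: bottleneck 2, flow now 4.
Augment Well→P4→P5→P1→Ref: bottleneck 1, flow now 5.
No augmenting path remains; maximum flow = 5.
In the residual graph, reachable from Well: {Well, P4}.
Min-cut edges: Well→P5 (2), P4→P5 (1), P4→P1 (2); capacity 2 + 1 + 2 = 5.
This cut is saturated, so no flow can exceed 5.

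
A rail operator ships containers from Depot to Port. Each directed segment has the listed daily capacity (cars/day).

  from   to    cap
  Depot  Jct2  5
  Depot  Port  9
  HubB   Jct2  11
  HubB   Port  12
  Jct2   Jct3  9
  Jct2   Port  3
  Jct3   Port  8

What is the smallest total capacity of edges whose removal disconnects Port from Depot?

14

Augment Depot→Port: bottleneck 9, flow now 9.
Augment Depot→Jct2→Port: bottleneck 3, flow now 12.
Augment Depot→Jct2→Jct3→Port: bottleneck 2, flow now 14.
No augmenting path remains; maximum flow = 14.
By max-flow min-cut, the minimum cut capacity equals the max flow.
In the residual graph, reachable from Depot: {Depot}.
Min-cut edges: Depot→Jct2 (5), Depot→Port (9); capacity 5 + 9 = 14.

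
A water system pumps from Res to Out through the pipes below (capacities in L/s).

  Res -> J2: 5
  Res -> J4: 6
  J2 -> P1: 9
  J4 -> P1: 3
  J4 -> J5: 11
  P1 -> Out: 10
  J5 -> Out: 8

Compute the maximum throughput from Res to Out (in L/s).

11

Augment Res→J2→P1→Out: bottleneck 5, flow now 5.
Augment Res→J4→P1→Out: bottleneck 3, flow now 8.
Augment Res→J4→J5→Out: bottleneck 3, flow now 11.
No augmenting path remains; maximum flow = 11.
In the residual graph, reachable from Res: {Res}.
Min-cut edges: Res→J2 (5), Res→J4 (6); capacity 5 + 6 = 11.
This cut is saturated, so no flow can exceed 11.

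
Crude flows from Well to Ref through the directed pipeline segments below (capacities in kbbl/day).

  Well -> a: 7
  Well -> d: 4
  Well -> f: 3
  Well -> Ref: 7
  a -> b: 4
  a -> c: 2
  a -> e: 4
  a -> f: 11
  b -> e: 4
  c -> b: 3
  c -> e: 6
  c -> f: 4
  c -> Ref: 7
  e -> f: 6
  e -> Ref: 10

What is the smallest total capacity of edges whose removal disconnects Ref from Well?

14

Augment Well→Ref: bottleneck 7, flow now 7.
Augment Well→a→c→Ref: bottleneck 2, flow now 9.
Augment Well→a→e→Ref: bottleneck 4, flow now 13.
Augment Well→a→b→e→Ref: bottleneck 1, flow now 14.
No augmenting path remains; maximum flow = 14.
By max-flow min-cut, the minimum cut capacity equals the max flow.
In the residual graph, reachable from Well: {Well, d, f}.
Min-cut edges: Well→a (7), Well→Ref (7); capacity 7 + 7 = 14.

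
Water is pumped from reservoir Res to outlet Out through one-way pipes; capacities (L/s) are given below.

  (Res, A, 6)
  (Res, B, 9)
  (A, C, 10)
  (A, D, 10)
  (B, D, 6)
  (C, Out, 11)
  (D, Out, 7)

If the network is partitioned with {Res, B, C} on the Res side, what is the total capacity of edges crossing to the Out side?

Edges leaving {Res, B, C}: Res→A (6), B→D (6), C→Out (11).
Cut capacity = 6 + 6 + 11 = 23.

23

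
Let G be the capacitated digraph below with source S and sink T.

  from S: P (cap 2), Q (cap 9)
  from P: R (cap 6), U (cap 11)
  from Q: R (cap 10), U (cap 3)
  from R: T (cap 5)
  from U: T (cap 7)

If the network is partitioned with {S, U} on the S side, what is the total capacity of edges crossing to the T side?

Edges leaving {S, U}: S→P (2), S→Q (9), U→T (7).
Cut capacity = 2 + 9 + 7 = 18.

18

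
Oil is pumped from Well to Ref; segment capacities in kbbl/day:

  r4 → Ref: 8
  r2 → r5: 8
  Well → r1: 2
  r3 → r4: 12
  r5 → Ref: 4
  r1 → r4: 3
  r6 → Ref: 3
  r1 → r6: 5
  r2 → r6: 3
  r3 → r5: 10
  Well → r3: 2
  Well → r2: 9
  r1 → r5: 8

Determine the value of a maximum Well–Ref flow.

Augment Well→r1→r4→Ref: bottleneck 2, flow now 2.
Augment Well→r2→r5→Ref: bottleneck 4, flow now 6.
Augment Well→r2→r6→Ref: bottleneck 3, flow now 9.
Augment Well→r3→r4→Ref: bottleneck 2, flow now 11.
No augmenting path remains; maximum flow = 11.
In the residual graph, reachable from Well: {Well, r2, r5}.
Min-cut edges: Well→r1 (2), Well→r3 (2), r2→r6 (3), r5→Ref (4); capacity 2 + 2 + 3 + 4 = 11.
This cut is saturated, so no flow can exceed 11.

11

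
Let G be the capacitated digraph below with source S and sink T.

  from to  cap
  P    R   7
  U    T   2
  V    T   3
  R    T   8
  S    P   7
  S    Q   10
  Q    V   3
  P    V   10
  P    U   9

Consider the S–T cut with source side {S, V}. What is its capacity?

20

Edges leaving {S, V}: S→P (7), S→Q (10), V→T (3).
Cut capacity = 7 + 10 + 3 = 20.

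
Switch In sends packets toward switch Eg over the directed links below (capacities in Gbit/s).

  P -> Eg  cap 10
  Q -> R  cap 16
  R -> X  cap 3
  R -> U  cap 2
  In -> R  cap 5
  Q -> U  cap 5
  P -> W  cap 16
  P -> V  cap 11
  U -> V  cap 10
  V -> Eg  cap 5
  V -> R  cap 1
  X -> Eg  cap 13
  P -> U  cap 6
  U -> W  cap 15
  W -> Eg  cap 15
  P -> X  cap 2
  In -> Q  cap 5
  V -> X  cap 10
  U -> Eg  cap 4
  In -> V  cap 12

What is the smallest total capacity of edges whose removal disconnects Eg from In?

Augment In→V→Eg: bottleneck 5, flow now 5.
Augment In→Q→U→Eg: bottleneck 4, flow now 9.
Augment In→R→X→Eg: bottleneck 3, flow now 12.
Augment In→V→X→Eg: bottleneck 7, flow now 19.
Augment In→Q→U→W→Eg: bottleneck 1, flow now 20.
Augment In→R→U→W→Eg: bottleneck 2, flow now 22.
No augmenting path remains; maximum flow = 22.
By max-flow min-cut, the minimum cut capacity equals the max flow.
In the residual graph, reachable from In: {In}.
Min-cut edges: In→Q (5), In→R (5), In→V (12); capacity 5 + 5 + 12 = 22.

22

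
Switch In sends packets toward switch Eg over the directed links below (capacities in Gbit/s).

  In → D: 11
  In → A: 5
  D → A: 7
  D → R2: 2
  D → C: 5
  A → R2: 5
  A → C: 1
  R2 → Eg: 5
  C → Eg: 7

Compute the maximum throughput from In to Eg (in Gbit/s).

Augment In→D→R2→Eg: bottleneck 2, flow now 2.
Augment In→D→C→Eg: bottleneck 5, flow now 7.
Augment In→A→R2→Eg: bottleneck 3, flow now 10.
Augment In→A→C→Eg: bottleneck 1, flow now 11.
No augmenting path remains; maximum flow = 11.
In the residual graph, reachable from In: {In, D, A, R2}.
Min-cut edges: D→C (5), A→C (1), R2→Eg (5); capacity 5 + 1 + 5 = 11.
This cut is saturated, so no flow can exceed 11.

11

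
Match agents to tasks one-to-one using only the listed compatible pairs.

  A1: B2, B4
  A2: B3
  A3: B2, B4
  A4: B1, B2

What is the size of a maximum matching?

4

Unit-capacity flow: source→left, listed edges, right→sink; max matching = max flow.
Augmenting path A1→B2 (+1); matched 1.
Augmenting path A2→B3 (+1); matched 2.
Augmenting path A3→B4 (+1); matched 3.
Augmenting path A4→B1 (+1); matched 4.
No augmenting path remains; maximum matching = 4.
König certificate: {A1, A2, A3, A4} is a vertex cover of size 4 (every listed pair touches it), so no matching can be larger.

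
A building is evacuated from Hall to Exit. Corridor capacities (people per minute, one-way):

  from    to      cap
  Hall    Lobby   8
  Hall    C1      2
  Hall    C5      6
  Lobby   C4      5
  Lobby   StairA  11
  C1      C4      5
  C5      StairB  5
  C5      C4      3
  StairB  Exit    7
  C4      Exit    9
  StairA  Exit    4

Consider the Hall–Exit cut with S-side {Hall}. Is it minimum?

Yes — it is a minimum cut (capacity 16).

Given cut capacity: 8 + 2 + 6 = 16.
Augment Hall→Lobby→C4→Exit: bottleneck 5, flow now 5.
Augment Hall→Lobby→StairA→Exit: bottleneck 3, flow now 8.
Augment Hall→C1→C4→Exit: bottleneck 2, flow now 10.
Augment Hall→C5→StairB→Exit: bottleneck 5, flow now 15.
Augment Hall→C5→C4→Exit: bottleneck 1, flow now 16.
No augmenting path remains; maximum flow = 16.
Cut capacity 16 equals the max flow, so it is a minimum cut.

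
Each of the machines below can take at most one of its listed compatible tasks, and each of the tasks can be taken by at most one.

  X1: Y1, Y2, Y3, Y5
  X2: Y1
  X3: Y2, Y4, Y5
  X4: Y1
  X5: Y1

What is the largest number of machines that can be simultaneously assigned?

Unit-capacity flow: source→left, listed edges, right→sink; max matching = max flow.
Augmenting path X1→Y1 (+1); matched 1.
Augmenting path X3→Y2 (+1); matched 2.
Augmenting path X2→Y1→X1→Y3 (+1); matched 3.
No augmenting path remains; maximum matching = 3.
König certificate: {X1, X3, Y1} is a vertex cover of size 3 (every listed pair touches it), so no matching can be larger.

3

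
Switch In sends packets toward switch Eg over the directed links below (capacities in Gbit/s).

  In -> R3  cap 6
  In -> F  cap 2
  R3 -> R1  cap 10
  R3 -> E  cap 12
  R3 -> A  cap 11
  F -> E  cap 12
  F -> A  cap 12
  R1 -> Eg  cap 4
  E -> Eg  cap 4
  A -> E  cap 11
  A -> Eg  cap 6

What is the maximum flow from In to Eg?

8

Augment In→R3→R1→Eg: bottleneck 4, flow now 4.
Augment In→R3→E→Eg: bottleneck 2, flow now 6.
Augment In→F→E→Eg: bottleneck 2, flow now 8.
No augmenting path remains; maximum flow = 8.
In the residual graph, reachable from In: {In}.
Min-cut edges: In→R3 (6), In→F (2); capacity 6 + 2 = 8.
This cut is saturated, so no flow can exceed 8.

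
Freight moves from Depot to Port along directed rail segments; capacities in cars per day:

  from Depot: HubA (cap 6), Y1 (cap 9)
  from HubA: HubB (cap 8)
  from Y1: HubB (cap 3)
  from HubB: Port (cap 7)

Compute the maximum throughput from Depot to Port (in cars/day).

7

Augment Depot→HubA→HubB→Port: bottleneck 6, flow now 6.
Augment Depot→Y1→HubB→Port: bottleneck 1, flow now 7.
No augmenting path remains; maximum flow = 7.
In the residual graph, reachable from Depot: {Depot, HubA, Y1, HubB}.
Min-cut edges: HubB→Port (7); capacity 7 = 7.
This cut is saturated, so no flow can exceed 7.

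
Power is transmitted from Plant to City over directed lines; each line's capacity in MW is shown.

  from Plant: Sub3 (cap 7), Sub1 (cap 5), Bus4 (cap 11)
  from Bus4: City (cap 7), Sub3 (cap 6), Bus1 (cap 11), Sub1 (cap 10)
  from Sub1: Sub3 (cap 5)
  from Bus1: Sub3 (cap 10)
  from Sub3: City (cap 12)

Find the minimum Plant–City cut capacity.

19

Augment Plant→Bus4→City: bottleneck 7, flow now 7.
Augment Plant→Sub3→City: bottleneck 7, flow now 14.
Augment Plant→Bus4→Sub3→City: bottleneck 4, flow now 18.
Augment Plant→Sub1→Sub3→City: bottleneck 1, flow now 19.
No augmenting path remains; maximum flow = 19.
By max-flow min-cut, the minimum cut capacity equals the max flow.
In the residual graph, reachable from Plant: {Plant, Bus4, Sub1, Bus1, Sub3}.
Min-cut edges: Bus4→City (7), Sub3→City (12); capacity 7 + 12 = 19.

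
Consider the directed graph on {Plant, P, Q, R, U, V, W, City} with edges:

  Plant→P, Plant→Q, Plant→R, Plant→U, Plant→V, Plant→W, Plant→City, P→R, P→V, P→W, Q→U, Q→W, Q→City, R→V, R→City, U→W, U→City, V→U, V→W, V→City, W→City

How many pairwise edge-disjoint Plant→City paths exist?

Assign every edge capacity 1; by Menger, the answer equals the max flow.
Path Plant→City (+1); total 1.
Path Plant→Q→City (+1); total 2.
Path Plant→R→City (+1); total 3.
Path Plant→U→City (+1); total 4.
Path Plant→V→City (+1); total 5.
Path Plant→W→City (+1); total 6.
No residual Plant→City path; max flow = 6.
Certifying cut of size 6: {Plant→City, Plant→Q, R→City, U→City, V→City, W→City}.

6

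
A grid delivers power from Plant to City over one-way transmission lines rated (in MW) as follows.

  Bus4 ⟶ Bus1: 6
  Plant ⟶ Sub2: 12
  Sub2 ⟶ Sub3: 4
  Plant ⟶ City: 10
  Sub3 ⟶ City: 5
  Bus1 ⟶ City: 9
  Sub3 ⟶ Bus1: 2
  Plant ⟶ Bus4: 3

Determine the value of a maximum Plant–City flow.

17

Augment Plant→City: bottleneck 10, flow now 10.
Augment Plant→Bus4→Bus1→City: bottleneck 3, flow now 13.
Augment Plant→Sub2→Sub3→City: bottleneck 4, flow now 17.
No augmenting path remains; maximum flow = 17.
In the residual graph, reachable from Plant: {Plant, Sub2}.
Min-cut edges: Plant→Bus4 (3), Plant→City (10), Sub2→Sub3 (4); capacity 3 + 10 + 4 = 17.
This cut is saturated, so no flow can exceed 17.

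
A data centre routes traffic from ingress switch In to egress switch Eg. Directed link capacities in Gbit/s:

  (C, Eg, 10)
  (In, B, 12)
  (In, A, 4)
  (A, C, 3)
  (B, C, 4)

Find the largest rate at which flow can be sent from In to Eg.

Augment In→A→C→Eg: bottleneck 3, flow now 3.
Augment In→B→C→Eg: bottleneck 4, flow now 7.
No augmenting path remains; maximum flow = 7.
In the residual graph, reachable from In: {In, A, B}.
Min-cut edges: A→C (3), B→C (4); capacity 3 + 4 = 7.
This cut is saturated, so no flow can exceed 7.

7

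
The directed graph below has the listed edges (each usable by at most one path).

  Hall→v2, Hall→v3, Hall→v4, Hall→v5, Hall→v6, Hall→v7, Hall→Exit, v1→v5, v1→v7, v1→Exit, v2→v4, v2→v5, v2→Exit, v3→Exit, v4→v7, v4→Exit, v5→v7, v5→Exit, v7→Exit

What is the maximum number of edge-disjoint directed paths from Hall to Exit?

Assign every edge capacity 1; by Menger, the answer equals the max flow.
Path Hall→Exit (+1); total 1.
Path Hall→v2→Exit (+1); total 2.
Path Hall→v3→Exit (+1); total 3.
Path Hall→v4→Exit (+1); total 4.
Path Hall→v5→Exit (+1); total 5.
Path Hall→v7→Exit (+1); total 6.
No residual Hall→Exit path; max flow = 6.
Certifying cut of size 6: {Hall→Exit, Hall→v2, Hall→v3, Hall→v4, Hall→v5, Hall→v7}.

6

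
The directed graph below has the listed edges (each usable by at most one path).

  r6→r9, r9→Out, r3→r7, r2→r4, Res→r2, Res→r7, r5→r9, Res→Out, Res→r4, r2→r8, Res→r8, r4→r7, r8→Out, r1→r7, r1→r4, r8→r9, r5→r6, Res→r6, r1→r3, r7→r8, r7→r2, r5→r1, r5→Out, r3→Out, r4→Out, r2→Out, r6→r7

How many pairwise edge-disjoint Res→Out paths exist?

5

Assign every edge capacity 1; by Menger, the answer equals the max flow.
Path Res→Out (+1); total 1.
Path Res→r2→Out (+1); total 2.
Path Res→r4→Out (+1); total 3.
Path Res→r8→Out (+1); total 4.
Path Res→r6→r9→Out (+1); total 5.
No residual Res→Out path; max flow = 5.
Certifying cut of size 5: {Res→Out, r2→Out, r4→Out, r8→Out, r9→Out}.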